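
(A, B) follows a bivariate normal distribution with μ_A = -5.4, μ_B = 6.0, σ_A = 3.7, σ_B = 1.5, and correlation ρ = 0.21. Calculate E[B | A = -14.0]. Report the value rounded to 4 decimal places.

For a bivariate normal, E[B | A=x] = μ_B + ρ·(σ_B/σ_A)·(x − μ_A).
E[B | A=-14.0] = 6.0 + (0.21)·(1.5/3.7)·(-14.0 − (-5.4)) = 6.0 + (0.085135)·(-8.6) = 5.2678.

5.2678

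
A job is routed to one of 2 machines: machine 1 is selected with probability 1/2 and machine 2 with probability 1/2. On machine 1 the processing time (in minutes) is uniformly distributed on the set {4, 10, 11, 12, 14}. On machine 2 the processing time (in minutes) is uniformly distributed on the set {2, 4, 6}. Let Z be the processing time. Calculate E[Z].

71/10

E[Z | machine 1] = (4+10+11+12+14)/5 = 51/5.
E[Z | machine 2] = (2+4+6)/3 = 4.
By the law of total expectation,
E[Z] = (1/2)·(51/5) + (1/2)·(4) = 71/10.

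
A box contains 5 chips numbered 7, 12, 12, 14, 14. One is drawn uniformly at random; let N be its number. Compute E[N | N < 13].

P(N < 13) = 3/5.
Σ over the event: 7·1/5 + 12·2/5 = 31/5.
E[N | N < 13] = (31/5) / (3/5) = 31/3.

31/3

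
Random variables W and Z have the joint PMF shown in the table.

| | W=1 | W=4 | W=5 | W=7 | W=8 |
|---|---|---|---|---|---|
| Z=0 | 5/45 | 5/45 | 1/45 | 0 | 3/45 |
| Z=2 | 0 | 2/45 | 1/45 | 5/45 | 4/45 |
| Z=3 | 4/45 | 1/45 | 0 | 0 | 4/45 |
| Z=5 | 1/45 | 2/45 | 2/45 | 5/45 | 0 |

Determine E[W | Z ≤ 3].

174/35

P(Z ≤ 3) = 7/9.
Summing W·P(W=x,Z=y) over the conditioning event gives 58/15.
E[W | Z ≤ 3] = (58/15) / (7/9) = 174/35.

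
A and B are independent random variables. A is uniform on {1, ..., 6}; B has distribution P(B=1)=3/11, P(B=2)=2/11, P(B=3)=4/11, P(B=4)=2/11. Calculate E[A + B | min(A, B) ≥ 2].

7

P(min(A, B) ≥ 2) = 20/33.
Summing (A+B)·P(x,y) over outcomes with min(A, B) ≥ 2 gives 140/33.
E[A + B | min(A, B) ≥ 2] = (140/33) / (20/33) = 7.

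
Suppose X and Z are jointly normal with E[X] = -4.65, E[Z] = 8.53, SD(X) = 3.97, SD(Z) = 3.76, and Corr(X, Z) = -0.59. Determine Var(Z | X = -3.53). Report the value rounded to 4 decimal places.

9.2163

The conditional variance in a bivariate normal is σ_Z²(1 − ρ²), independent of x.
Var(Z | X=-3.53) = (3.76)²·(1 − (-0.59)²) = 14.1376·0.6519 = 9.2163.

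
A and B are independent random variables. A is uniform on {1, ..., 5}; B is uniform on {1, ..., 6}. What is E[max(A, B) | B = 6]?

6

Outcomes with B = 6: (1,6), (2,6), (3,6), (4,6), (5,6), each with probability 1/30.
E[max(A, B) | B = 6] = (6 + 6 + 6 + 6 + 6) / 5 = 6.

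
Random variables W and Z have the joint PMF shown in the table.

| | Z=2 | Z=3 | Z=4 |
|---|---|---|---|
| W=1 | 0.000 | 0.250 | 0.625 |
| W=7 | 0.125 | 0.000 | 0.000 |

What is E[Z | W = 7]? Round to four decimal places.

2.0000

P(W = 7) = 0.125.
Summing Z·P(W=x,Z=y) over the conditioning event gives 0.250.
E[Z | W = 7] = (0.250) / (0.125) = 2.0000.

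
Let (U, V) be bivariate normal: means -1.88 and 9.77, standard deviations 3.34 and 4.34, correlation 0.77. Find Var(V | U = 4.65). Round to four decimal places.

7.6680

The conditional variance in a bivariate normal is σ_V²(1 − ρ²), independent of x.
Var(V | U=4.65) = (4.34)²·(1 − (0.77)²) = 18.8356·0.4071 = 7.6680.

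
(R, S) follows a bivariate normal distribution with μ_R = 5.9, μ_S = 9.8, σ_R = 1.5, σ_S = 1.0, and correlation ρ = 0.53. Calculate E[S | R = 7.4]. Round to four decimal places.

The regression of S on R has slope ρ·σ_S/σ_R and passes through (μ_R, μ_S).
E[S | R=7.4] = 9.8 + (0.53)·(1.0/1.5)·(7.4 − (5.9)) = 9.8 + (0.35333)·(1.5) = 10.3300.

10.3300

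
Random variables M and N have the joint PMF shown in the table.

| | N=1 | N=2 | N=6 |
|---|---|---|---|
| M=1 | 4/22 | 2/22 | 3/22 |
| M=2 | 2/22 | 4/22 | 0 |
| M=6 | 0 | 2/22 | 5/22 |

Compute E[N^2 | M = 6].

P(M = 6) = 7/22.
Σ N^2·P over the event = 4·(2/22) + 36·(5/22) = 94/11.
E[N^2 | M = 6] = (94/11) / (7/22) = 188/7.

188/7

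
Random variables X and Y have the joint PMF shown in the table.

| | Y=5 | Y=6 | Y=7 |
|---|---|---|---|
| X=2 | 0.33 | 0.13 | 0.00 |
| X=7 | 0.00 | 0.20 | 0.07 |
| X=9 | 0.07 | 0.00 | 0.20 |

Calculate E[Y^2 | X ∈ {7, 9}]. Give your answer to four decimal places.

P(X ∈ {7, 9}) = 0.54.
Summing Y^2·P(X=x,Y=y) over the conditioning event gives 22.18.
E[Y^2 | X ∈ {7, 9}] = (22.18) / (0.54) = 41.0741.

41.0741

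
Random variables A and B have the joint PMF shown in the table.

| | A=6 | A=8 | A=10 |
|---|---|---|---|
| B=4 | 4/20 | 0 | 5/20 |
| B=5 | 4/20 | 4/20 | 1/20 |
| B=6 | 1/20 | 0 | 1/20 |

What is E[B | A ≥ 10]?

P(A ≥ 10) = 7/20.
Σ B·P over the event = 4·(5/20) + 5·(1/20) + 6·(1/20) = 31/20.
E[B | A ≥ 10] = (31/20) / (7/20) = 31/7.

31/7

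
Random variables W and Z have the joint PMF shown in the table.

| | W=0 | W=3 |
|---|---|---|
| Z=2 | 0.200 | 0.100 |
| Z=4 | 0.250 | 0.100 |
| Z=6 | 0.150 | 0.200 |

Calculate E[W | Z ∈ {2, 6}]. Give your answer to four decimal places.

1.3846

P(Z ∈ {2, 6}) = 0.650.
Σ W·P over the event = 0·(0.200) + 0·(0.150) + 3·(0.100) + 3·(0.200) = 0.900.
E[W | Z ∈ {2, 6}] = (0.900) / (0.650) = 1.3846.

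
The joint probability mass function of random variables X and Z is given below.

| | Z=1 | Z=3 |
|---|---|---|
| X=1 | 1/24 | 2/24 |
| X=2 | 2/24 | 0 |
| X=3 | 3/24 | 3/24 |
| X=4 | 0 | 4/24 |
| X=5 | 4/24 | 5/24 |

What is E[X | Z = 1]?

17/5

P(Z = 1) = 5/12.
Σ X·P over the event = 1·(1/24) + 2·(2/24) + 3·(3/24) + 5·(4/24) = 17/12.
E[X | Z = 1] = (17/12) / (5/12) = 17/5.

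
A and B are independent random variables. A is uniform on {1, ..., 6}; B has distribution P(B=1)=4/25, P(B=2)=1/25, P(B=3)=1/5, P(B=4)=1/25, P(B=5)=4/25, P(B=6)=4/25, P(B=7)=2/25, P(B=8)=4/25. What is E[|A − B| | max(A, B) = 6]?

35/13

P(max(A, B) = 6) = 13/50.
Summing |A−B|·P(x,y) over outcomes with max(A, B) = 6 gives 7/10.
E[|A − B| | max(A, B) = 6] = (7/10) / (13/50) = 35/13.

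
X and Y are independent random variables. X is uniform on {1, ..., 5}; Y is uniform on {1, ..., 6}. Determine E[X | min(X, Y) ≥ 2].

P(min(X, Y) ≥ 2) = 2/3.
Summing X·P(x,y) over outcomes with min(X, Y) ≥ 2 gives 7/3.
E[X | min(X, Y) ≥ 2] = (7/3) / (2/3) = 7/2.

7/2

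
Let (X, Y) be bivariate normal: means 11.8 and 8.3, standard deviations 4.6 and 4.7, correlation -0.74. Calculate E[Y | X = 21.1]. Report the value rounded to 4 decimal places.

1.2684

For a bivariate normal, E[Y | X=x] = μ_Y + ρ·(σ_Y/σ_X)·(x − μ_X).
E[Y | X=21.1] = 8.3 + (-0.74)·(4.7/4.6)·(21.1 − (11.8)) = 8.3 + (-0.75609)·(9.3) = 1.2684.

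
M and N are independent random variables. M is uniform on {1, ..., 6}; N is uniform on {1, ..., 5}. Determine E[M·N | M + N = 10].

49/2

Outcomes with M + N = 10: (5,5), (6,4), each with probability 1/30.
E[M·N | M + N = 10] = (25 + 24) / 2 = 49/2.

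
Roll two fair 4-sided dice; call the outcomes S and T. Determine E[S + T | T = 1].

Outcomes with T = 1: (1,1), (2,1), (3,1), (4,1), each with probability 1/16.
E[S + T | T = 1] = (2 + 3 + 4 + 5) / 4 = 7/2.

7/2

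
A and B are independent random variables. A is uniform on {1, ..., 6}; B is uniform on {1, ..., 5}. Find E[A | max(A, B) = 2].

5/3

Outcomes with max(A, B) = 2: (1,2), (2,1), (2,2), each with probability 1/30.
E[A | max(A, B) = 2] = (1 + 2 + 2) / 3 = 5/3.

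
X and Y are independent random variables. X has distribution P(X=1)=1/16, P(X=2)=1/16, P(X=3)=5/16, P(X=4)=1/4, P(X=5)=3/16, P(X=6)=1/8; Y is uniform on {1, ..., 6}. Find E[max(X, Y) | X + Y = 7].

37/8

P(X + Y = 7) = 1/6.
Summing max(X,Y)·P(x,y) over outcomes with X + Y = 7 gives 37/48.
E[max(X, Y) | X + Y = 7] = (37/48) / (1/6) = 37/8.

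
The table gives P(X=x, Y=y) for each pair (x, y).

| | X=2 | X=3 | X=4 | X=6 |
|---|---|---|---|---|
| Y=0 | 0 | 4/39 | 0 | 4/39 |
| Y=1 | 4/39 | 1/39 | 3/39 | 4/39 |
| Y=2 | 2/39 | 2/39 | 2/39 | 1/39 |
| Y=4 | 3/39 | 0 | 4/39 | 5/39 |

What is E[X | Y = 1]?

47/12

P(Y = 1) = 4/13.
Σ X·P over the event = 2·(4/39) + 3·(1/39) + 4·(3/39) + 6·(4/39) = 47/39.
E[X | Y = 1] = (47/39) / (4/13) = 47/12.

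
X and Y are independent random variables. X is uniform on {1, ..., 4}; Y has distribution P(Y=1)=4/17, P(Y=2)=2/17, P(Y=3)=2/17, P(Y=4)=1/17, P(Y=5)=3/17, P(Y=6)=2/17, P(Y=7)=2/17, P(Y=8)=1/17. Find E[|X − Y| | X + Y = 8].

P(X + Y = 8) = 2/17.
Summing |X−Y|·P(x,y) over outcomes with X + Y = 8 gives 13/34.
E[|X − Y| | X + Y = 8] = (13/34) / (2/17) = 13/4.

13/4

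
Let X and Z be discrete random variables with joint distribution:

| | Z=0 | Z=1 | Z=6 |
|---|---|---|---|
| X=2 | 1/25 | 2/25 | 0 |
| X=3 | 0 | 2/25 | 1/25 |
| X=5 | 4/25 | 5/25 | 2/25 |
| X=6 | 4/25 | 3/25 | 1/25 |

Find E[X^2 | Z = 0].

248/9

P(Z = 0) = 9/25.
Σ X^2·P over the event = 4·(1/25) + 25·(4/25) + 36·(4/25) = 248/25.
E[X^2 | Z = 0] = (248/25) / (9/25) = 248/9.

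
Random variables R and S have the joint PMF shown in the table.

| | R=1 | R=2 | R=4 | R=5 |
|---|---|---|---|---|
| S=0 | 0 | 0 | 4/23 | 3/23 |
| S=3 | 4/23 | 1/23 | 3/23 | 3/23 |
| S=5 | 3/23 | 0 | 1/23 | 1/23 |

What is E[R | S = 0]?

31/7

P(S = 0) = 7/23.
Σ R·P over the event = 4·(4/23) + 5·(3/23) = 31/23.
E[R | S = 0] = (31/23) / (7/23) = 31/7.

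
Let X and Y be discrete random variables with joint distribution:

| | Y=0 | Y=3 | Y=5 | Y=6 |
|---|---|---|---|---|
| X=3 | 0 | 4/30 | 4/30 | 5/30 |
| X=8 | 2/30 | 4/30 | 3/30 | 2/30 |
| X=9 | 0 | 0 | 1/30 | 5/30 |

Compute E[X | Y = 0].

8

P(Y = 0) = 1/15.
Σ X·P over the event = 8·(2/30) = 8/15.
E[X | Y = 0] = (8/15) / (1/15) = 8.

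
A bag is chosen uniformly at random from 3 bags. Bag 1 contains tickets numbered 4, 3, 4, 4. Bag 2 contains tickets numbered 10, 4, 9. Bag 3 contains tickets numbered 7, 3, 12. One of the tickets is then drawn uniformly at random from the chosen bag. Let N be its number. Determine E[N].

E[N | bag 1] = (4+3+4+4)/4 = 15/4.
E[N | bag 2] = (10+4+9)/3 = 23/3.
E[N | bag 3] = (7+3+12)/3 = 22/3.
By the law of total expectation,
E[N] = (1/3)·(15/4) + (1/3)·(23/3) + (1/3)·(22/3) = 25/4.

25/4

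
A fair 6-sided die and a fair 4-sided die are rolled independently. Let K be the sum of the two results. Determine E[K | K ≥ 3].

142/23

P(K ≥ 3) = 23/24.
Σ over the event: 3·1/12 + 4·1/8 + 5·1/6 + 6·1/6 + 7·1/6 + 8·1/8 + 9·1/12 + 10·1/24 = 71/12.
E[K | K ≥ 3] = (71/12) / (23/24) = 142/23.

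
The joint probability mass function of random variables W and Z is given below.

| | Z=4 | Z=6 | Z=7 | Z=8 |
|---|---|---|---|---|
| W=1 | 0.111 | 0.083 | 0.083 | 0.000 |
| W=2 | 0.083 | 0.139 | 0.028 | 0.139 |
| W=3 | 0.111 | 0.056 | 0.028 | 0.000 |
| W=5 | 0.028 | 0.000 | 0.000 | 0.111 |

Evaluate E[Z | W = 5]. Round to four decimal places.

7.1942

P(W = 5) = 0.139.
Σ Z·P over the event = 4·(0.028) + 8·(0.111) = 1.000.
E[Z | W = 5] = (1.000) / (0.139) = 7.1942.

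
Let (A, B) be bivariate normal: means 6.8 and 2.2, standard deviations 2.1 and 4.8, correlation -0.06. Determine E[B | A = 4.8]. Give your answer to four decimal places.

For a bivariate normal, E[B | A=x] = μ_B + ρ·(σ_B/σ_A)·(x − μ_A).
E[B | A=4.8] = 2.2 + (-0.06)·(4.8/2.1)·(4.8 − (6.8)) = 2.2 + (-0.13714)·(-2) = 2.4743.

2.4743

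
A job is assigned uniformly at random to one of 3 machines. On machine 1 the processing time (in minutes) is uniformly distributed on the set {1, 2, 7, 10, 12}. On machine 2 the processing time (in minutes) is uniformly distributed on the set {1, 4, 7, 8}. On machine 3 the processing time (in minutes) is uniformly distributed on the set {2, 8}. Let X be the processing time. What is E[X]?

82/15

E[X | machine 1] = (1+2+7+10+12)/5 = 32/5.
E[X | machine 2] = (1+4+7+8)/4 = 5.
E[X | machine 3] = (2+8)/2 = 5.
By the law of total expectation,
E[X] = (1/3)·(32/5) + (1/3)·(5) + (1/3)·(5) = 82/15.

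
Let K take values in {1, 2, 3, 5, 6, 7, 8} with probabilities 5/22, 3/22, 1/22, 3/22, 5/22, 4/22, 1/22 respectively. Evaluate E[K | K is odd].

P(K is odd) = 13/22.
Σ over the event: 1·5/22 + 3·1/22 + 5·3/22 + 7·2/11 = 51/22.
E[K | K is odd] = (51/22) / (13/22) = 51/13.

51/13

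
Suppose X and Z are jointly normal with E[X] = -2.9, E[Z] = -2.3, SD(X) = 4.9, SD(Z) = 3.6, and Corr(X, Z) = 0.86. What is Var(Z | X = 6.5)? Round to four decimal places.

For a bivariate normal, Var(Z | X=x) = σ_Z²(1 − ρ²).
Var(Z | X=6.5) = (3.6)²·(1 − (0.86)²) = 12.96·0.2604 = 3.3748.

3.3748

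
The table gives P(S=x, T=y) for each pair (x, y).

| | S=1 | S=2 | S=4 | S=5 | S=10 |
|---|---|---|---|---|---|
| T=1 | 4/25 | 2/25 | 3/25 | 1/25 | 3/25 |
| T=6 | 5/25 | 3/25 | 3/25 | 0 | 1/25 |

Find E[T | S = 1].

34/9

P(S = 1) = 9/25.
Σ T·P over the event = 1·(4/25) + 6·(5/25) = 34/25.
E[T | S = 1] = (34/25) / (9/25) = 34/9.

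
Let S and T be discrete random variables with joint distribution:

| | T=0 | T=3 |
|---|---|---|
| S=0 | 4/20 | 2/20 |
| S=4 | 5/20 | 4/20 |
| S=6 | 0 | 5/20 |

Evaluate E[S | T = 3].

46/11

P(T = 3) = 11/20.
Σ S·P over the event = 0·(2/20) + 4·(4/20) + 6·(5/20) = 23/10.
E[S | T = 3] = (23/10) / (11/20) = 46/11.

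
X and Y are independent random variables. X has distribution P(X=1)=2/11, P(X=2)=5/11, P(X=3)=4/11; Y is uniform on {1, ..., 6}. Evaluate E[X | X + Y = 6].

P(X + Y = 6) = 1/6.
Summing X·P(x,y) over outcomes with X + Y = 6 gives 4/11.
E[X | X + Y = 6] = (4/11) / (1/6) = 24/11.

24/11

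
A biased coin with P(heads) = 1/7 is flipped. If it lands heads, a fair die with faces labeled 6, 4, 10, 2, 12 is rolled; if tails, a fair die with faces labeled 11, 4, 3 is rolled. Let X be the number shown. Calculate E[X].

214/35

E[X | heads] = (6+4+10+2+12)/5 = 34/5.
E[X | tails] = (11+4+3)/3 = 6.
By the law of total expectation,
E[X] = (1/7)·(34/5) + (6/7)·(6) = 214/35.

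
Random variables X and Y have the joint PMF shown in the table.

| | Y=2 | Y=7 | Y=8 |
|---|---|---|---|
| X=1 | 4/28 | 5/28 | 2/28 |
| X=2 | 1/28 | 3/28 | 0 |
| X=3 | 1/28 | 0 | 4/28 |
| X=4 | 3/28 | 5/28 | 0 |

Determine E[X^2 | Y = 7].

97/13

P(Y = 7) = 13/28.
Summing X^2·P(X=x,Y=y) over the conditioning event gives 97/28.
E[X^2 | Y = 7] = (97/28) / (13/28) = 97/13.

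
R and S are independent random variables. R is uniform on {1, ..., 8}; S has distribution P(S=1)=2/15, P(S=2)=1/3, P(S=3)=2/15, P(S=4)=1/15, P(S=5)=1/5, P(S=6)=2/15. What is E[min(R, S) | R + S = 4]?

14/9

P(R + S = 4) = 3/40.
Summing min(R,S)·P(x,y) over outcomes with R + S = 4 gives 7/60.
E[min(R, S) | R + S = 4] = (7/60) / (3/40) = 14/9.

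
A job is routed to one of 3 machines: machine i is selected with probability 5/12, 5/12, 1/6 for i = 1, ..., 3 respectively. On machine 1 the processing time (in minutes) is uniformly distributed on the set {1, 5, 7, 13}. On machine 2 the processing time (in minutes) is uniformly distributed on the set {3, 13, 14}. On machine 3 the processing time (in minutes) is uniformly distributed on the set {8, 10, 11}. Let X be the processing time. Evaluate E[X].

E[X | machine 1] = (1+5+7+13)/4 = 13/2.
E[X | machine 2] = (3+13+14)/3 = 10.
E[X | machine 3] = (8+10+11)/3 = 29/3.
By the law of total expectation,
E[X] = (5/12)·(13/2) + (5/12)·(10) + (1/6)·(29/3) = 611/72.

611/72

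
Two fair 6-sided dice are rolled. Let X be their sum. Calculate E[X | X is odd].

7

P(X is odd) = 1/2.
Σ over the event: 3·1/18 + 5·1/9 + 7·1/6 + 9·1/9 + 11·1/18 = 7/2.
E[X | X is odd] = (7/2) / (1/2) = 7.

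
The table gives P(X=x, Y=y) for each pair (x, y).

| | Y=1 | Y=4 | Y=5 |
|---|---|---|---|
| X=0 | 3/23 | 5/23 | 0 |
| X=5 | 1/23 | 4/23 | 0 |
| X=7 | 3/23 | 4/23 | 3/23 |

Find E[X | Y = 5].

7

P(Y = 5) = 3/23.
Σ X·P over the event = 7·(3/23) = 21/23.
E[X | Y = 5] = (21/23) / (3/23) = 7.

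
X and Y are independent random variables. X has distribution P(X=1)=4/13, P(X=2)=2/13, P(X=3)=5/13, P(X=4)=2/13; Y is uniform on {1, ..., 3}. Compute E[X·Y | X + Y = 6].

61/7

P(X + Y = 6) = 7/39.
Summing XY·P(x,y) over outcomes with X + Y = 6 gives 61/39.
E[X·Y | X + Y = 6] = (61/39) / (7/39) = 61/7.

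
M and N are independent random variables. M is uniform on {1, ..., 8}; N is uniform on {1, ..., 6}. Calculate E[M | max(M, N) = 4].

P(max(M, N) = 4) = 7/48.
Summing M·P(x,y) over outcomes with max(M, N) = 4 gives 11/24.
E[M | max(M, N) = 4] = (11/24) / (7/48) = 22/7.

22/7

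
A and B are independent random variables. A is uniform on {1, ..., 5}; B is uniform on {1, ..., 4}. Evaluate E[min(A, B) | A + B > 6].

19/6

Outcomes with A + B > 6: (3,4), (4,3), (4,4), (5,2), (5,3), (5,4), each with probability 1/20.
E[min(A, B) | A + B > 6] = (3 + 3 + 4 + 2 + 3 + 4) / 6 = 19/6.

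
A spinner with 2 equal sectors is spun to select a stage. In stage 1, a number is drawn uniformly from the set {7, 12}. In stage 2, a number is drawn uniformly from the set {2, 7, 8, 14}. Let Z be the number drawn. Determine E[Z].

69/8

E[Z | stage 1] = (7+12)/2 = 19/2.
E[Z | stage 2] = (2+7+8+14)/4 = 31/4.
By the law of total expectation,
E[Z] = (1/2)·(19/2) + (1/2)·(31/4) = 69/8.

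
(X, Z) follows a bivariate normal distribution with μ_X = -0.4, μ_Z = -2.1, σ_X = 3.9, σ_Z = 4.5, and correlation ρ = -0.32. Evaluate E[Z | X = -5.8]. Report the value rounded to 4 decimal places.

-0.1062

E[Z | X=x] = μ_Z + ρ(σ_Z/σ_X)(x − μ_X) for jointly normal variables.
E[Z | X=-5.8] = -2.1 + (-0.32)·(4.5/3.9)·(-5.8 − (-0.4)) = -2.1 + (-0.36923)·(-5.4) = -0.1062.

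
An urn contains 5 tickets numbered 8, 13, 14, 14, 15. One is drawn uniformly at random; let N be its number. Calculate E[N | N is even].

P(N is even) = 3/5.
Σ over the event: 8·1/5 + 14·2/5 = 36/5.
E[N | N is even] = (36/5) / (3/5) = 12.

12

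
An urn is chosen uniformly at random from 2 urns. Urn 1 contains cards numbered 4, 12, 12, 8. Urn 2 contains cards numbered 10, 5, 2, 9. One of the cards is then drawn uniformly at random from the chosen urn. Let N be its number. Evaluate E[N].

E[N | urn 1] = (4+12+12+8)/4 = 9.
E[N | urn 2] = (10+5+2+9)/4 = 13/2.
E[N] = (1/2)·(9) + (1/2)·(13/2) = 31/4.

31/4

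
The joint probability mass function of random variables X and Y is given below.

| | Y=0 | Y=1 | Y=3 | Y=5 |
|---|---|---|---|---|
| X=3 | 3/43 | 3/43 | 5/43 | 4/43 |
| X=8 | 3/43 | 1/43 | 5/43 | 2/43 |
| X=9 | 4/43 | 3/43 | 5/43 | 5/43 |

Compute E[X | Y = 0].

P(Y = 0) = 10/43.
Summing X·P(X=x,Y=y) over the conditioning event gives 69/43.
E[X | Y = 0] = (69/43) / (10/43) = 69/10.

69/10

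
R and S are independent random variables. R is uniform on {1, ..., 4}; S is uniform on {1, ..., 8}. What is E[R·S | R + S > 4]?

345/26

P(R + S > 4) = 13/16.
Summing RS·P(x,y) over outcomes with R + S > 4 gives 345/32.
E[R·S | R + S > 4] = (345/32) / (13/16) = 345/26.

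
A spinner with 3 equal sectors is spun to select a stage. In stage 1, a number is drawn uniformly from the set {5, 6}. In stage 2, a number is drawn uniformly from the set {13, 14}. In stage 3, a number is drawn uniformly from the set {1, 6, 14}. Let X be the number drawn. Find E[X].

26/3

E[X | stage 1] = (5+6)/2 = 11/2.
E[X | stage 2] = (13+14)/2 = 27/2.
E[X | stage 3] = (1+6+14)/3 = 7.
E[X] = (1/3)·(11/2) + (1/3)·(27/2) + (1/3)·(7) = 26/3.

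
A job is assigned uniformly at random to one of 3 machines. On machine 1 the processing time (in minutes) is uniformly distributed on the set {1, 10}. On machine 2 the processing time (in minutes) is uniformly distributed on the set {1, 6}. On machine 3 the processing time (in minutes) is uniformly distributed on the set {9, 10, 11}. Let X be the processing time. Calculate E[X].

19/3

E[X | machine 1] = (1+10)/2 = 11/2.
E[X | machine 2] = (1+6)/2 = 7/2.
E[X | machine 3] = (9+10+11)/3 = 10.
By the law of total expectation,
E[X] = (1/3)·(11/2) + (1/3)·(7/2) + (1/3)·(10) = 19/3.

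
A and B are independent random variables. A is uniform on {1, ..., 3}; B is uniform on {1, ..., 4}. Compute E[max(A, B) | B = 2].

7/3

Outcomes with B = 2: (1,2), (2,2), (3,2), each with probability 1/12.
E[max(A, B) | B = 2] = (2 + 2 + 3) / 3 = 7/3.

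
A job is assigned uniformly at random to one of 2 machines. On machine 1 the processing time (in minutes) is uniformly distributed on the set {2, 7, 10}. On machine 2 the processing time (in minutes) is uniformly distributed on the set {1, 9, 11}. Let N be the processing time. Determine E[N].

20/3

E[N | machine 1] = (2+7+10)/3 = 19/3.
E[N | machine 2] = (1+9+11)/3 = 7.
E[N] = (1/2)·(19/3) + (1/2)·(7) = 20/3.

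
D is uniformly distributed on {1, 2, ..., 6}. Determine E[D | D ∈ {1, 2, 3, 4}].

P(D ∈ {1, 2, 3, 4}) = 2/3.
Σ over the event: 1·1/6 + 2·1/6 + 3·1/6 + 4·1/6 = 5/3.
E[D | D ∈ {1, 2, 3, 4}] = (5/3) / (2/3) = 5/2.

5/2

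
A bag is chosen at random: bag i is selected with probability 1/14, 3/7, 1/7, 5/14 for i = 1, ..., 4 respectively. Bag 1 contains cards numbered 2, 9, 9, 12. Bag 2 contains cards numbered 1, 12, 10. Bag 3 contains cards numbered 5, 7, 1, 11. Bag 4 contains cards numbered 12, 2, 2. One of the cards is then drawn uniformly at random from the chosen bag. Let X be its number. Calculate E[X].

E[X | bag 1] = (2+9+9+12)/4 = 8.
E[X | bag 2] = (1+12+10)/3 = 23/3.
E[X | bag 3] = (5+7+1+11)/4 = 6.
E[X | bag 4] = (12+2+2)/3 = 16/3.
E[X] = (1/14)·(8) + (3/7)·(23/3) + (1/7)·(6) + (5/14)·(16/3) = 139/21.

139/21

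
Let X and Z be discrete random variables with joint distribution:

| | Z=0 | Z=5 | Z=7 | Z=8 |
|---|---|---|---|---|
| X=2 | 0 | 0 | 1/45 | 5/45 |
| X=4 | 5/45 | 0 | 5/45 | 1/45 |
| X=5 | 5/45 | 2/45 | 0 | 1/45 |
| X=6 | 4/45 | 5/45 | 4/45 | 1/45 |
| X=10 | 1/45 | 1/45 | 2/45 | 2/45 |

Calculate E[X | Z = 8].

9/2

P(Z = 8) = 2/9.
Σ X·P over the event = 2·(5/45) + 4·(1/45) + 5·(1/45) + 6·(1/45) + 10·(2/45) = 1.
E[X | Z = 8] = (1) / (2/9) = 9/2.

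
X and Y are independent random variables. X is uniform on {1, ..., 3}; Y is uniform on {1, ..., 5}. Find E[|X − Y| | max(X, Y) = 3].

P(max(X, Y) = 3) = 1/3.
Summing |X−Y|·P(x,y) over outcomes with max(X, Y) = 3 gives 2/5.
E[|X − Y| | max(X, Y) = 3] = (2/5) / (1/3) = 6/5.

6/5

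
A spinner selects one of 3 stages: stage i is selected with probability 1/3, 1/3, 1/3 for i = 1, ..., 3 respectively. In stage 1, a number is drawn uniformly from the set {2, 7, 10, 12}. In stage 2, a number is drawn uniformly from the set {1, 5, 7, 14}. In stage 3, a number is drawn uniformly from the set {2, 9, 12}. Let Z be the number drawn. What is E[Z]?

E[Z | stage 1] = (2+7+10+12)/4 = 31/4.
E[Z | stage 2] = (1+5+7+14)/4 = 27/4.
E[Z | stage 3] = (2+9+12)/3 = 23/3.
E[Z] = (1/3)·(31/4) + (1/3)·(27/4) + (1/3)·(23/3) = 133/18.

133/18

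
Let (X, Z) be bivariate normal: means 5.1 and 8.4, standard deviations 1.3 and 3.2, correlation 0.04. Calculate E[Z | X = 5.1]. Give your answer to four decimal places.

For a bivariate normal, E[Z | X=x] = μ_Z + ρ·(σ_Z/σ_X)·(x − μ_X).
E[Z | X=5.1] = 8.4 + (0.04)·(3.2/1.3)·(5.1 − (5.1)) = 8.4 + (0.098462)·(0) = 8.4000.

8.4000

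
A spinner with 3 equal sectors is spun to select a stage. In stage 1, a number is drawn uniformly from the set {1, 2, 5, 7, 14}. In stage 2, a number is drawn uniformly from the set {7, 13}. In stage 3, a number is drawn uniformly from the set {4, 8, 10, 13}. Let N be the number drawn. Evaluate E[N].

491/60

E[N | stage 1] = (1+2+5+7+14)/5 = 29/5.
E[N | stage 2] = (7+13)/2 = 10.
E[N | stage 3] = (4+8+10+13)/4 = 35/4.
E[N] = (1/3)·(29/5) + (1/3)·(10) + (1/3)·(35/4) = 491/60.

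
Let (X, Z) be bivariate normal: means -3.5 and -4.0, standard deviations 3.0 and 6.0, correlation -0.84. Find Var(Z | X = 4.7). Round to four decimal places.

Var(Z | X=x) = (1 − ρ²)·σ_Z².
Var(Z | X=4.7) = (6.0)²·(1 − (-0.84)²) = 36·0.2944 = 10.5984.

10.5984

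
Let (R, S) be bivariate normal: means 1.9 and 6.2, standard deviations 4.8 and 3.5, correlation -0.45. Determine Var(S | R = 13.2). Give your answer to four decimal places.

9.7694

For a bivariate normal, Var(S | R=x) = σ_S²(1 − ρ²).
Var(S | R=13.2) = (3.5)²·(1 − (-0.45)²) = 12.25·0.7975 = 9.7694.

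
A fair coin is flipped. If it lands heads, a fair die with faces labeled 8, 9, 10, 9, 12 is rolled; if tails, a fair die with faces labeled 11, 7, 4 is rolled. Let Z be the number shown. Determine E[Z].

127/15

E[Z | heads] = (8+9+10+9+12)/5 = 48/5.
E[Z | tails] = (11+7+4)/3 = 22/3.
By the law of total expectation,
E[Z] = (1/2)·(48/5) + (1/2)·(22/3) = 127/15.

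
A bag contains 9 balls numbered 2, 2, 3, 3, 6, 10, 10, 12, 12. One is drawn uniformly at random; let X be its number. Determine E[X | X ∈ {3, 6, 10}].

P(X ∈ {3, 6, 10}) = 5/9.
Σ over the event: 3·2/9 + 6·1/9 + 10·2/9 = 32/9.
E[X | X ∈ {3, 6, 10}] = (32/9) / (5/9) = 32/5.

32/5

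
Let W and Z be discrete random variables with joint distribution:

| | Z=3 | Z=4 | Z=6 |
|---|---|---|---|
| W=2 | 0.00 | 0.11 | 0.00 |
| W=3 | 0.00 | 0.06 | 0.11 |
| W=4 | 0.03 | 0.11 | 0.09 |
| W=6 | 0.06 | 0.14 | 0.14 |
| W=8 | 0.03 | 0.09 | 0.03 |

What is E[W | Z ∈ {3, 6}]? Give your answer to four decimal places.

5.0816

P(Z ∈ {3, 6}) = 0.49.
Σ W·P over the event = 3·(0.11) + 4·(0.03) + 4·(0.09) + 6·(0.06) + 6·(0.14) + 8·(0.03) + 8·(0.03) = 2.49.
E[W | Z ∈ {3, 6}] = (2.49) / (0.49) = 5.0816.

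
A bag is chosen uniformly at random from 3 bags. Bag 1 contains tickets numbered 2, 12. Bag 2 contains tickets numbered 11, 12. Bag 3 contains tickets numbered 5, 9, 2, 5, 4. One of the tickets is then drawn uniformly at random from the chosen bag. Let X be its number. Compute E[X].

47/6

E[X | bag 1] = (2+12)/2 = 7.
E[X | bag 2] = (11+12)/2 = 23/2.
E[X | bag 3] = (5+9+2+5+4)/5 = 5.
By the law of total expectation,
E[X] = (1/3)·(7) + (1/3)·(23/2) + (1/3)·(5) = 47/6.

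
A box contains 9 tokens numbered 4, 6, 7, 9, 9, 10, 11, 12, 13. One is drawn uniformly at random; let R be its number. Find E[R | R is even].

P(R is even) = 4/9.
Σ over the event: 4·1/9 + 6·1/9 + 10·1/9 + 12·1/9 = 32/9.
E[R | R is even] = (32/9) / (4/9) = 8.

8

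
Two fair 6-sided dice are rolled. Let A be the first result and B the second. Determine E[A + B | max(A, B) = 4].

44/7

P(max(A, B) = 4) = 7/36.
Summing (A+B)·P(x,y) over outcomes with max(A, B) = 4 gives 11/9.
E[A + B | max(A, B) = 4] = (11/9) / (7/36) = 44/7.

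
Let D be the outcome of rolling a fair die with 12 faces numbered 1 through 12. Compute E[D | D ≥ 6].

Given D ≥ 6, D is equally likely to be any of {6, 7, 8, 9, 10, 11, 12}.
E[D | D ≥ 6] = (6 + 7 + 8 + 9 + 10 + 11 + 12) / 7 = 9.

9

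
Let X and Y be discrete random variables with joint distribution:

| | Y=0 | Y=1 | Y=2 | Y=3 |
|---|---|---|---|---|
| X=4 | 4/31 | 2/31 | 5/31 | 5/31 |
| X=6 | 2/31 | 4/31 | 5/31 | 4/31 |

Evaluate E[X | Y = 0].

14/3

P(Y = 0) = 6/31.
Σ X·P over the event = 4·(4/31) + 6·(2/31) = 28/31.
E[X | Y = 0] = (28/31) / (6/31) = 14/3.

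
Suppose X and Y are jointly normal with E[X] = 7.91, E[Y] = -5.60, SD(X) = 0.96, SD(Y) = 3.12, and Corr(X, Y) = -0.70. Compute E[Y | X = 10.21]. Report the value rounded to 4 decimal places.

-10.8325

The regression of Y on X has slope ρ·σ_Y/σ_X and passes through (μ_X, μ_Y).
E[Y | X=10.21] = -5.60 + (-0.70)·(3.12/0.96)·(10.21 − (7.91)) = -5.60 + (-2.275)·(2.3) = -10.8325.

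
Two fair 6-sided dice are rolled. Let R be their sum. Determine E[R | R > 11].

12

P(R > 11) = 1/36.
Σ over the event: 12·1/36 = 1/3.
E[R | R > 11] = (1/3) / (1/36) = 12.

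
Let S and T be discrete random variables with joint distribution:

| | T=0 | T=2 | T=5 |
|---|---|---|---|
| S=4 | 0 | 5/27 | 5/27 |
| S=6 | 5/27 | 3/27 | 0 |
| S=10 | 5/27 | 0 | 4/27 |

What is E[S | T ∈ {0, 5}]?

P(T ∈ {0, 5}) = 19/27.
Σ S·P over the event = 4·(5/27) + 6·(5/27) + 10·(5/27) + 10·(4/27) = 140/27.
E[S | T ∈ {0, 5}] = (140/27) / (19/27) = 140/19.

140/19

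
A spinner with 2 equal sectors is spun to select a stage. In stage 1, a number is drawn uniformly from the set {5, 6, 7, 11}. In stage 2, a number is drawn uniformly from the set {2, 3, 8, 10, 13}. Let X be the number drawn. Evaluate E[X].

289/40

E[X | stage 1] = (5+6+7+11)/4 = 29/4.
E[X | stage 2] = (2+3+8+10+13)/5 = 36/5.
By the law of total expectation,
E[X] = (1/2)·(29/4) + (1/2)·(36/5) = 289/40.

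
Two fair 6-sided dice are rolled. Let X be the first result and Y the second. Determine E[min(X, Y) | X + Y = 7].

Outcomes with X + Y = 7: (1,6), (2,5), (3,4), (4,3), (5,2), (6,1), each with probability 1/36.
E[min(X, Y) | X + Y = 7] = (1 + 2 + 3 + 3 + 2 + 1) / 6 = 2.

2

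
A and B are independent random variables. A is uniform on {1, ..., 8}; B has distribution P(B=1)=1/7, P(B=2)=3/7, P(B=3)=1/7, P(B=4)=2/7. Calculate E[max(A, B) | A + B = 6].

4

P(A + B = 6) = 1/8.
Summing max(A,B)·P(x,y) over outcomes with A + B = 6 gives 1/2.
E[max(A, B) | A + B = 6] = (1/2) / (1/8) = 4.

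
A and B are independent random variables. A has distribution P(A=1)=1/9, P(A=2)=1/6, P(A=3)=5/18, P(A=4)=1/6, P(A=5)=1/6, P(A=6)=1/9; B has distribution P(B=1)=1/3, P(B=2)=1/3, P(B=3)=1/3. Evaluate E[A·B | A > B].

285/37

P(A > B) = 37/54.
Summing AB·P(x,y) over outcomes with A > B gives 95/18.
E[A·B | A > B] = (95/18) / (37/54) = 285/37.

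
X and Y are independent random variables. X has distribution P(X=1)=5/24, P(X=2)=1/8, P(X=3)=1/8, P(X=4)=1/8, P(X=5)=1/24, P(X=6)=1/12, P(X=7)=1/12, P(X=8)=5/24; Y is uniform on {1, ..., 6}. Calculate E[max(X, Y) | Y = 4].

127/24

P(Y = 4) = 1/6.
Summing max(X,Y)·P(x,y) over outcomes with Y = 4 gives 127/144.
E[max(X, Y) | Y = 4] = (127/144) / (1/6) = 127/24.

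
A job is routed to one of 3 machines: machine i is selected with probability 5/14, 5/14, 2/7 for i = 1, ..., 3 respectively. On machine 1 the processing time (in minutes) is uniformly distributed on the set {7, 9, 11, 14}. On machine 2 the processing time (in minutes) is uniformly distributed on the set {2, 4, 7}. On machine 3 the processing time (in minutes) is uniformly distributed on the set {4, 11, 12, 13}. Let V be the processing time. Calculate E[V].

E[V | machine 1] = (7+9+11+14)/4 = 41/4.
E[V | machine 2] = (2+4+7)/3 = 13/3.
E[V | machine 3] = (4+11+12+13)/4 = 10.
E[V] = (5/14)·(41/4) + (5/14)·(13/3) + (2/7)·(10) = 1355/168.

1355/168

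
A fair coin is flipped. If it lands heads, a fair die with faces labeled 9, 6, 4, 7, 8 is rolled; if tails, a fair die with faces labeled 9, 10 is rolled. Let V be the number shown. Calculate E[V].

E[V | heads] = (9+6+4+7+8)/5 = 34/5.
E[V | tails] = (9+10)/2 = 19/2.
By the law of total expectation,
E[V] = (1/2)·(34/5) + (1/2)·(19/2) = 163/20.

163/20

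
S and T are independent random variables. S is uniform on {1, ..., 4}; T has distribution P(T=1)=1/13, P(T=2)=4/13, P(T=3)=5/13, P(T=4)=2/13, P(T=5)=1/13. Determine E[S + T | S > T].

91/16

P(S > T) = 4/13.
Summing (S+T)·P(x,y) over outcomes with S > T gives 7/4.
E[S + T | S > T] = (7/4) / (4/13) = 91/16.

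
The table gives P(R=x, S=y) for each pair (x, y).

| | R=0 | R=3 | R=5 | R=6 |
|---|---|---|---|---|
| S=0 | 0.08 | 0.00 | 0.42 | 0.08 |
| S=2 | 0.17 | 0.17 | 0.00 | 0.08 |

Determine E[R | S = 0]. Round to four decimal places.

P(S = 0) = 0.58.
Summing R·P(R=x,S=y) over the conditioning event gives 2.58.
E[R | S = 0] = (2.58) / (0.58) = 4.4483.

4.4483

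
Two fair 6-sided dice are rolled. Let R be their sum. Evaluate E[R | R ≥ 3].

P(R ≥ 3) = 35/36.
E[R | R ≥ 3] = (125/18) / (35/36) = 50/7.

50/7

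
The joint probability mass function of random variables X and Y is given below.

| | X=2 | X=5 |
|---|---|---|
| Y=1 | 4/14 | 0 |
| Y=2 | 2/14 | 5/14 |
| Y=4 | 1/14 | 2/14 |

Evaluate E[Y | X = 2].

12/7

P(X = 2) = 1/2.
Σ Y·P over the event = 1·(4/14) + 2·(2/14) + 4·(1/14) = 6/7.
E[Y | X = 2] = (6/7) / (1/2) = 12/7.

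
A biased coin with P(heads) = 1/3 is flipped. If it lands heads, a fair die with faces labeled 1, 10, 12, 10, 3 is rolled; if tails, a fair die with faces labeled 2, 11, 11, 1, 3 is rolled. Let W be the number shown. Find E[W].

E[W | heads] = (1+10+12+10+3)/5 = 36/5.
E[W | tails] = (2+11+11+1+3)/5 = 28/5.
By the law of total expectation,
E[W] = (1/3)·(36/5) + (2/3)·(28/5) = 92/15.

92/15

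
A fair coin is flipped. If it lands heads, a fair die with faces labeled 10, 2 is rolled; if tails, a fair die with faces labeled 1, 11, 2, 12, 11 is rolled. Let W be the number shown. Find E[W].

67/10

E[W | heads] = (10+2)/2 = 6.
E[W | tails] = (1+11+2+12+11)/5 = 37/5.
E[W] = (1/2)·(6) + (1/2)·(37/5) = 67/10.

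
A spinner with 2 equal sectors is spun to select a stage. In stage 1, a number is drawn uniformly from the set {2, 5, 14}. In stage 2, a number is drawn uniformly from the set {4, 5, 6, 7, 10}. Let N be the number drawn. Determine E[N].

E[N | stage 1] = (2+5+14)/3 = 7.
E[N | stage 2] = (4+5+6+7+10)/5 = 32/5.
E[N] = (1/2)·(7) + (1/2)·(32/5) = 67/10.

67/10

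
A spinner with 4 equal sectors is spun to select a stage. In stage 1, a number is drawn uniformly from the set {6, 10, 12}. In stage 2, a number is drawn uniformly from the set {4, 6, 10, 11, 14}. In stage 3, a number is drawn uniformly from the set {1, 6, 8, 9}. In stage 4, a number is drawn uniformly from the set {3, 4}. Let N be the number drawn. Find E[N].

167/24

E[N | stage 1] = (6+10+12)/3 = 28/3.
E[N | stage 2] = (4+6+10+11+14)/5 = 9.
E[N | stage 3] = (1+6+8+9)/4 = 6.
E[N | stage 4] = (3+4)/2 = 7/2.
E[N] = (1/4)·(28/3) + (1/4)·(9) + (1/4)·(6) + (1/4)·(7/2) = 167/24.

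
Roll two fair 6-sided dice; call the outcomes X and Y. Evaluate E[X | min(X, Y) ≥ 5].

11/2

Outcomes with min(X, Y) ≥ 5: (5,5), (5,6), (6,5), (6,6), each with probability 1/36.
E[X | min(X, Y) ≥ 5] = (5 + 5 + 6 + 6) / 4 = 11/2.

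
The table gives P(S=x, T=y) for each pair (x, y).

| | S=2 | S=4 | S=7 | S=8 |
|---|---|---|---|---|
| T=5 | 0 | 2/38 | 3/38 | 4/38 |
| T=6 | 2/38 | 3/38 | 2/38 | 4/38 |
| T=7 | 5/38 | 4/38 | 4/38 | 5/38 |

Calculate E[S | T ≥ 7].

P(T ≥ 7) = 9/19.
Σ S·P over the event = 2·(5/38) + 4·(4/38) + 7·(4/38) + 8·(5/38) = 47/19.
E[S | T ≥ 7] = (47/19) / (9/19) = 47/9.

47/9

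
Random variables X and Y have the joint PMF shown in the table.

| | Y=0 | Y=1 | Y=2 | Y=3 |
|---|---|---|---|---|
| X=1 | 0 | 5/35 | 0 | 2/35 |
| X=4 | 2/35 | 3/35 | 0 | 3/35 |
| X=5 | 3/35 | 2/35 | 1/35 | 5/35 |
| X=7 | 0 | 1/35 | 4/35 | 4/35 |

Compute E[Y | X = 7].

7/3

P(X = 7) = 9/35.
Summing Y·P(X=x,Y=y) over the conditioning event gives 3/5.
E[Y | X = 7] = (3/5) / (9/35) = 7/3.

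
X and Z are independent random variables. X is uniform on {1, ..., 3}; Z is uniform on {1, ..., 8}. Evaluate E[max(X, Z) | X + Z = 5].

P(X + Z = 5) = 1/8.
Summing max(X,Z)·P(x,y) over outcomes with X + Z = 5 gives 5/12.
E[max(X, Z) | X + Z = 5] = (5/12) / (1/8) = 10/3.

10/3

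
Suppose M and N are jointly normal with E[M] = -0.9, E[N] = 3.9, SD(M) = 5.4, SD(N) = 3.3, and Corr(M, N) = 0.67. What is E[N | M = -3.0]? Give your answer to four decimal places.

For a bivariate normal, E[N | M=x] = μ_N + ρ·(σ_N/σ_M)·(x − μ_M).
E[N | M=-3.0] = 3.9 + (0.67)·(3.3/5.4)·(-3.0 − (-0.9)) = 3.9 + (0.40944)·(-2.1) = 3.0402.

3.0402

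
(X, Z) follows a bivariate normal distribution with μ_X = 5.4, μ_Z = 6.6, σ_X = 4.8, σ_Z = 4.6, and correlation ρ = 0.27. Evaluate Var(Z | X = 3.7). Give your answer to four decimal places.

The conditional variance in a bivariate normal is σ_Z²(1 − ρ²), independent of x.
Var(Z | X=3.7) = (4.6)²·(1 − (0.27)²) = 21.16·0.9271 = 19.6174.

19.6174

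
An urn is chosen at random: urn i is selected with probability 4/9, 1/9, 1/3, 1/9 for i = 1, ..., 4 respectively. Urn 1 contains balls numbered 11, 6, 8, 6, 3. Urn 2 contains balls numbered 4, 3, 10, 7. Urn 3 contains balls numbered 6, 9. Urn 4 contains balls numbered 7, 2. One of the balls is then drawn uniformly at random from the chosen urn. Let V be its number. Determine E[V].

E[V | urn 1] = (11+6+8+6+3)/5 = 34/5.
E[V | urn 2] = (4+3+10+7)/4 = 6.
E[V | urn 3] = (6+9)/2 = 15/2.
E[V | urn 4] = (7+2)/2 = 9/2.
By the law of total expectation,
E[V] = (4/9)·(34/5) + (1/9)·(6) + (1/3)·(15/2) + (1/9)·(9/2) = 301/45.

301/45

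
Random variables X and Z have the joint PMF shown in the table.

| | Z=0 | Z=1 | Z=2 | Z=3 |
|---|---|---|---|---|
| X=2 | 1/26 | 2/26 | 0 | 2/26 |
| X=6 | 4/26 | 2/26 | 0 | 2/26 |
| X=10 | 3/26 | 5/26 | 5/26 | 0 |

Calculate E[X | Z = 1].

P(Z = 1) = 9/26.
Σ X·P over the event = 2·(2/26) + 6·(2/26) + 10·(5/26) = 33/13.
E[X | Z = 1] = (33/13) / (9/26) = 22/3.

22/3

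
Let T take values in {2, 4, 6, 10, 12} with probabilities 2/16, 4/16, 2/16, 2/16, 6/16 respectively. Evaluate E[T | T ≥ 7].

P(T ≥ 7) = 1/2.
Σ over the event: 10·1/8 + 12·3/8 = 23/4.
E[T | T ≥ 7] = (23/4) / (1/2) = 23/2.

23/2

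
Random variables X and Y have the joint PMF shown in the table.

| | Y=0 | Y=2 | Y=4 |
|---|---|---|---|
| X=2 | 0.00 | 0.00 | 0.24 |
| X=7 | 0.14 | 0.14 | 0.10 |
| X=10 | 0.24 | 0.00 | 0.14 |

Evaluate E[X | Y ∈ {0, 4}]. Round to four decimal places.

P(Y ∈ {0, 4}) = 0.86.
Σ X·P over the event = 2·(0.24) + 7·(0.14) + 7·(0.10) + 10·(0.24) + 10·(0.14) = 5.96.
E[X | Y ∈ {0, 4}] = (5.96) / (0.86) = 6.9302.

6.9302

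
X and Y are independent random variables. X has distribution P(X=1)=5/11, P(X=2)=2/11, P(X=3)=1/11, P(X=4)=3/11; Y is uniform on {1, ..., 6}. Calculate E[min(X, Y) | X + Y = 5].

P(X + Y = 5) = 1/6.
Summing min(X,Y)·P(x,y) over outcomes with X + Y = 5 gives 7/33.
E[min(X, Y) | X + Y = 5] = (7/33) / (1/6) = 14/11.

14/11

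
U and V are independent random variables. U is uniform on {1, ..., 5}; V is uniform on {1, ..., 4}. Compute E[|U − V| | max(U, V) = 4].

P(max(U, V) = 4) = 7/20.
Summing |U−V|·P(x,y) over outcomes with max(U, V) = 4 gives 3/5.
E[|U − V| | max(U, V) = 4] = (3/5) / (7/20) = 12/7.

12/7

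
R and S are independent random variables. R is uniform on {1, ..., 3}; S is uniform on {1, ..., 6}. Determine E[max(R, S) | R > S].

Outcomes with R > S: (2,1), (3,1), (3,2), each with probability 1/18.
E[max(R, S) | R > S] = (2 + 3 + 3) / 3 = 8/3.

8/3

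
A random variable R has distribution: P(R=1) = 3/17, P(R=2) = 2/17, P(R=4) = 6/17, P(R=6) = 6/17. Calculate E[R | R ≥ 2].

P(R ≥ 2) = 14/17.
Σ over the event: 2·2/17 + 4·6/17 + 6·6/17 = 64/17.
E[R | R ≥ 2] = (64/17) / (14/17) = 32/7.

32/7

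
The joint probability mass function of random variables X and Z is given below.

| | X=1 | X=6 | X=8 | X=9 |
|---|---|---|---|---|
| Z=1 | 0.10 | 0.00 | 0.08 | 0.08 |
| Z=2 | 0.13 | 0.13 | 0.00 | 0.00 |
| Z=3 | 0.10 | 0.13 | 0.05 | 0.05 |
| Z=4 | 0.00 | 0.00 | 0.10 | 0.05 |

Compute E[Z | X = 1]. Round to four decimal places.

2.0000

P(X = 1) = 0.33.
Σ Z·P over the event = 1·(0.10) + 2·(0.13) + 3·(0.10) = 0.66.
E[Z | X = 1] = (0.66) / (0.33) = 2.0000.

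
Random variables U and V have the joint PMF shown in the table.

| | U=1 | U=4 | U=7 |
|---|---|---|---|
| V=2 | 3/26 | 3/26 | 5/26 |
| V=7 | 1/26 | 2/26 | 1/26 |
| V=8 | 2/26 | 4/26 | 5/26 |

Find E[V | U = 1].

P(U = 1) = 3/13.
Σ V·P over the event = 2·(3/26) + 7·(1/26) + 8·(2/26) = 29/26.
E[V | U = 1] = (29/26) / (3/13) = 29/6.

29/6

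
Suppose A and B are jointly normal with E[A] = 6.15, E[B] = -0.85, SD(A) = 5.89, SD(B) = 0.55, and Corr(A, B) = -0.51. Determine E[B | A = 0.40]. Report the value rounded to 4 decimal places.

The regression of B on A has slope ρ·σ_B/σ_A and passes through (μ_A, μ_B).
E[B | A=0.40] = -0.85 + (-0.51)·(0.55/5.89)·(0.40 − (6.15)) = -0.85 + (-0.047623)·(-5.75) = -0.5762.

-0.5762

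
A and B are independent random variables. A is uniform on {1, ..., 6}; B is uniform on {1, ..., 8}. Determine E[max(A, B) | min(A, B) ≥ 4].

P(min(A, B) ≥ 4) = 5/16.
Summing max(A,B)·P(x,y) over outcomes with min(A, B) ≥ 4 gives 47/24.
E[max(A, B) | min(A, B) ≥ 4] = (47/24) / (5/16) = 94/15.

94/15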